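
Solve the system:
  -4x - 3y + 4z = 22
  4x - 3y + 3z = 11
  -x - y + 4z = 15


Using Cramer's rule. Expand each determinant along the first row.
D  = (-4)*[(-3)*4 - 3*(-1)] - (-3)*[4*4 - 3*(-1)] + 4*[4*(-1) - (-3)*(-1)]
  = (-4)*(-9) - (-3)*(19) + 4*(-7) = 65
Dx = 22*[(-3)*4 - 3*(-1)] - (-3)*[11*4 - 3*15] + 4*[11*(-1) - (-3)*15]
  = 22*(-9) - (-3)*(-1) + 4*(34) = -65
Dy = (-4)*[11*4 - 3*15] - 22*[4*4 - 3*(-1)] + 4*[4*15 - 11*(-1)]
  = (-4)*(-1) - 22*(19) + 4*(71) = -130
Dz = (-4)*[(-3)*15 - 11*(-1)] - (-3)*[4*15 - 11*(-1)] + 22*[4*(-1) - (-3)*(-1)]
  = (-4)*(-34) - (-3)*(71) + 22*(-7) = 195
x = Dx/D = -65/65 = -1, y = Dy/D = -130/65 = -2, z = Dz/D = 195/65 = 3
Check eq1: (-4)(-1) + (-3)(-2) + (4)(3) = 22 = 22 ✓
Check eq2: (4)(-1) + (-3)(-2) + (3)(3) = 11 = 11 ✓
Check eq3: (-1)(-1) + (-1)(-2) + (4)(3) = 15 = 15 ✓

x = -1, y = -2, z = 3


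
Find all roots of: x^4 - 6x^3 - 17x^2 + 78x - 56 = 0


Let p(x) = x^4 - 6x^3 - 17x^2 + 78x - 56. By the rational root theorem (leading coefficient 1), any rational root is an integer divisor of 56: try ±1, ±2, ... in turn.
Test x = 1: value = 0 ✓, so (x - 1) is a factor.
Synthetic division by (x - 1): bring down 1; 1(1) - 6 = -5; (-5)(1) - 17 = -22; (-22)(1) + 78 = 56; 56(1) - 56 = 0 → quotient x^3 - 5x^2 - 22x + 56, remainder 0.
Continue with the quotient x^3 - 5x^2 - 22x + 56 (candidates must divide 56; re-test x = 1 first in case it repeats).
Test x = 1: value = 30 ≠ 0.
Test x = -1: value = 72 ≠ 0.
Test x = 2: value = 0 ✓, so (x - 2) is a factor.
Synthetic division by (x - 2): bring down 1; 1(2) - 5 = -3; (-3)(2) - 22 = -28; (-28)(2) + 56 = 0 → quotient x^2 - 3x - 28, remainder 0.
Solve the quadratic x^2 - 3x - 28 = 0: discriminant = (-3)^2 - 4(1)(-28) = 9 + 112 = 121.
sqrt(121) = 11, so x = (3 ± 11)/2: x = 7 or x = -4.
Collecting all roots found:

x = -4, x = 1, x = 2, x = 7


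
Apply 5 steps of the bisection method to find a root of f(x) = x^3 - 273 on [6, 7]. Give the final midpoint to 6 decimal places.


f(x) = x^3 - 273
f(6) = -57 < 0
f(7) = 70 > 0

Step 1: midpoint = (6.000000 + 7.000000)/2 = 6.500000
  f(6.500000) = 1.625000
  f(mid) > 0, so root is in [6.000000, 6.500000]

Step 2: midpoint = (6.000000 + 6.500000)/2 = 6.250000
  f(6.250000) = -28.859375
  f(mid) < 0, so root is in [6.250000, 6.500000]

Step 3: midpoint = (6.250000 + 6.500000)/2 = 6.375000
  f(6.375000) = -13.916016
  f(mid) < 0, so root is in [6.375000, 6.500000]

Step 4: midpoint = (6.375000 + 6.500000)/2 = 6.437500
  f(6.437500) = -6.220947
  f(mid) < 0, so root is in [6.437500, 6.500000]

Step 5: midpoint = (6.437500 + 6.500000)/2 = 6.468750
  f(6.468750) = -2.316925
  f(mid) < 0, so root is in [6.468750, 6.500000]

midpoint = 6.468750


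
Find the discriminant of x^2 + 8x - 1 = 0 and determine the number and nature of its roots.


For ax^2 + bx + c = 0, discriminant D = b^2 - 4ac
Here a = 1, b = 8, c = -1
D = (8)^2 - 4(1)(-1) = 64 + 4 = 68

D = 68 > 0 but not a perfect square
The equation has 2 distinct real irrational roots.

Discriminant = 68, 2 distinct real irrational roots


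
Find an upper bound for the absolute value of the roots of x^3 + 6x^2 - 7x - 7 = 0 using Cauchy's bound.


Cauchy's bound: all roots r satisfy |r| <= 1 + max(|a_i/a_n|) for i = 0,...,n-1
where a_n is the leading coefficient.

Coefficients: [1, 6, -7, -7]
Leading coefficient a_n = 1
Ratios |a_i/a_n|: 6, 7, 7
Maximum ratio: 7
Cauchy's bound: |r| <= 1 + 7 = 8

Upper bound = 8


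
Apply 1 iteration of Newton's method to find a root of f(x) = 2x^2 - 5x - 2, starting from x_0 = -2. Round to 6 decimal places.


Newton's method: x_(n+1) = x_n - f(x_n)/f'(x_n)
f(x) = 2x^2 - 5x - 2
f'(x) = 4x - 5

Iteration 1:
  f(-2.000000) = 16.000000
  f'(-2.000000) = -13.000000
  x_1 = -2.000000 - (16.000000)/(-13.000000) = -0.769231

x_1 = -0.769231


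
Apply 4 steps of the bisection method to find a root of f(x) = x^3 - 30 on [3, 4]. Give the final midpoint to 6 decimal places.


f(x) = x^3 - 30
f(3) = -3 < 0
f(4) = 34 > 0

Step 1: midpoint = (3.000000 + 4.000000)/2 = 3.500000
  f(3.500000) = 12.875000
  f(mid) > 0, so root is in [3.000000, 3.500000]

Step 2: midpoint = (3.000000 + 3.500000)/2 = 3.250000
  f(3.250000) = 4.328125
  f(mid) > 0, so root is in [3.000000, 3.250000]

Step 3: midpoint = (3.000000 + 3.250000)/2 = 3.125000
  f(3.125000) = 0.517578
  f(mid) > 0, so root is in [3.000000, 3.125000]

Step 4: midpoint = (3.000000 + 3.125000)/2 = 3.062500
  f(3.062500) = -1.277100
  f(mid) < 0, so root is in [3.062500, 3.125000]

midpoint = 3.062500


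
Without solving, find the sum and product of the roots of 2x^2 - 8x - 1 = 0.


By Vieta's formulas for ax^2 + bx + c = 0:
  Sum of roots = -b/a
  Product of roots = c/a

Here a = 2, b = -8, c = -1
Sum = -(-8)/2 = 4
Product = -1/2 = -1/2

Sum = 4, Product = -1/2


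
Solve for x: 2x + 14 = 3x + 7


Starting with: 2x + 14 = 3x + 7
Move all x terms to left: (2 - 3)x = 7 - 14
Simplify: -x = -7
Divide both sides by -1: x = 7

x = 7


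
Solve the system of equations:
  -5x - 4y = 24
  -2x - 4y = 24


Using Cramer's rule:
Determinant D = (-5)(-4) - (-2)(-4) = 20 - 8 = 12
Dx = (24)(-4) - (24)(-4) = -96 + 96 = 0
Dy = (-5)(24) - (-2)(24) = -120 + 48 = -72
x = Dx/D = 0/12 = 0
y = Dy/D = -72/12 = -6

x = 0, y = -6


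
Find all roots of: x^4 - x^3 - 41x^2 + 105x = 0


The constant term is 0, so x = 0 is a root. Factor out x:
  x^3 - x^2 - 41x + 105 = 0
Let p(x) = x^3 - x^2 - 41x + 105. By the rational root theorem (leading coefficient 1), any rational root is an integer divisor of 105: try ±1, ±2, ... in turn.
Test x = 1: value = 64 ≠ 0.
Test x = -1: value = 144 ≠ 0.
Test x = 3: value = 0 ✓, so (x - 3) is a factor.
Synthetic division by (x - 3): bring down 1; 1(3) - 1 = 2; 2(3) - 41 = -35; (-35)(3) + 105 = 0 → quotient x^2 + 2x - 35, remainder 0.
Solve the quadratic x^2 + 2x - 35 = 0: discriminant = 2^2 - 4(1)(-35) = 4 + 140 = 144.
sqrt(144) = 12, so x = (-2 ± 12)/2: x = 5 or x = -7.
Collecting all roots found:

x = -7, x = 0, x = 3, x = 5


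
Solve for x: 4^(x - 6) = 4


Express both sides with the same base.
4 = 4^1
Since the bases match, equate exponents: x - 6 = 1
So x = 1 - (-6) = 7

x = 7


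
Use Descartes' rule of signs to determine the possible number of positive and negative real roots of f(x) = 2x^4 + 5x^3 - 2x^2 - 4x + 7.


Descartes' rule of signs:

For positive roots, count sign changes in f(x) = 2x^4 + 5x^3 - 2x^2 - 4x + 7:
Signs of coefficients: +, +, -, -, +
Number of sign changes: 2
Possible positive real roots: 2, 0

For negative roots, examine f(-x) = 2x^4 - 5x^3 - 2x^2 + 4x + 7:
Signs of coefficients: +, -, -, +, +
Number of sign changes: 2
Possible negative real roots: 2, 0

Positive roots: 2 or 0; Negative roots: 2 or 0


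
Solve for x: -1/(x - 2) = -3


Multiply both sides by (x - 2): -1 = -3(x - 2)
Distribute: -1 = -3x + 6
-3x = -1 - 6 = -7
x = 7/3

x = 7/3


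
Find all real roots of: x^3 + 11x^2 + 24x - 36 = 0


Let p(x) = x^3 + 11x^2 + 24x - 36. By the rational root theorem (leading coefficient 1), any rational root is an integer divisor of 36: try ±1, ±2, ... in turn.
Test x = 1: value = 0 ✓, so (x - 1) is a factor.
Synthetic division by (x - 1): bring down 1; 1(1) + 11 = 12; 12(1) + 24 = 36; 36(1) - 36 = 0 → quotient x^2 + 12x + 36, remainder 0.
Solve the quadratic x^2 + 12x + 36 = 0: discriminant = 12^2 - 4(1)(36) = 144 - 144 = 0.
Discriminant = 0, so a double root: x = -12/2 = -6.

x = -6 (multiplicity 2), x = 1


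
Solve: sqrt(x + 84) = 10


Square both sides: x + 84 = 10^2 = 100
x = 100 - 84 = 16
x = 16
Check: sqrt(1*16 + 84) = sqrt(100) = 10 ✓

x = 16


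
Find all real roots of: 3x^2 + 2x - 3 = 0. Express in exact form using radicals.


Using the quadratic formula: x = (-b ± sqrt(b^2 - 4ac)) / (2a)
Here a = 3, b = 2, c = -3
Discriminant = b^2 - 4ac = 2^2 - 4(3)(-3) = 4 + 36 = 40
Since discriminant = 40 > 0, there are two real roots.
x = (-2 ± 2*sqrt(10)) / 6
Simplifying: x = (-1 ± sqrt(10)) / 3
Numerically: x ≈ 0.7208 or x ≈ -1.3874

x = (-1 + sqrt(10)) / 3 or x = (-1 - sqrt(10)) / 3


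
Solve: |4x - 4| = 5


An absolute value equation |expr| = 5 gives two cases:
Case 1: 4x - 4 = 5
  4x = 9, so x = 9/4
Case 2: 4x - 4 = -5
  4x = -1, so x = -1/4

x = -1/4, x = 9/4


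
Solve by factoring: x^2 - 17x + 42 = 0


We need two numbers that multiply to 42 and add to -17.
Those numbers are -3 and -14 (since (-3) * (-14) = 42 and (-3) + (-14) = -17).
So x^2 - 17x + 42 = (x - 3)(x - 14) = 0
Setting each factor to zero: x = 3 or x = 14

x = 3, x = 14


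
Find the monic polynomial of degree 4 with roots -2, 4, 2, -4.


A monic polynomial with roots -2, 4, 2, -4 is:
p(x) = (x + 2)(x - 4)(x - 2)(x + 4)
After multiplying by (x + 2): x + 2
After multiplying by (x - 4): x^2 - 2x - 8
After multiplying by (x - 2): x^3 - 4x^2 - 4x + 16
After multiplying by (x + 4): x^4 - 20x^2 + 64

x^4 - 20x^2 + 64


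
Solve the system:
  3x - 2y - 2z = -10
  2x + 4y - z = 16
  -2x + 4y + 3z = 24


Using Cramer's rule. Expand each determinant along the first row.
D  = 3*[4*3 - (-1)*4] - (-2)*[2*3 - (-1)*(-2)] + (-2)*[2*4 - 4*(-2)]
  = 3*(16) - (-2)*(4) + (-2)*(16) = 24
Dx = (-10)*[4*3 - (-1)*4] - (-2)*[16*3 - (-1)*24] + (-2)*[16*4 - 4*24]
  = (-10)*(16) - (-2)*(72) + (-2)*(-32) = 48
Dy = 3*[16*3 - (-1)*24] - (-10)*[2*3 - (-1)*(-2)] + (-2)*[2*24 - 16*(-2)]
  = 3*(72) - (-10)*(4) + (-2)*(80) = 96
Dz = 3*[4*24 - 16*4] - (-2)*[2*24 - 16*(-2)] + (-10)*[2*4 - 4*(-2)]
  = 3*(32) - (-2)*(80) + (-10)*(16) = 96
x = Dx/D = 48/24 = 2, y = Dy/D = 96/24 = 4, z = Dz/D = 96/24 = 4
Check eq1: (3)(2) + (-2)(4) + (-2)(4) = -10 = -10 ✓
Check eq2: (2)(2) + (4)(4) + (-1)(4) = 16 = 16 ✓
Check eq3: (-2)(2) + (4)(4) + (3)(4) = 24 = 24 ✓

x = 2, y = 4, z = 4


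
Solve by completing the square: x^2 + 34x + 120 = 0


Start: x^2 + 34x + 120 = 0
Move constant: x^2 + 34x = -120
Half of 34 is 17, squared is 289
Add 289 to both sides: x^2 + 34x + 289 = 169
(x + 17)^2 = 169
x + 17 = ±13
x = -17 + 13 = -4 or x = -17 - 13 = -30

x = -30, x = -4


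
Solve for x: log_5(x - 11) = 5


Convert to exponential form: x - 11 = 5^5 = 3125
x = 3125 + 11 = 3136
Check: log_5(3136 - 11) = log_5(3125) = log_5(3125) = 5 ✓

x = 3136


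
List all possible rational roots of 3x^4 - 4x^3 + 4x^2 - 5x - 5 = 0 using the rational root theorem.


Rational root theorem: possible roots are ±p/q where:
  p divides the constant term (-5): p ∈ {1, 5}
  q divides the leading coefficient (3): q ∈ {1, 3}

All possible rational roots: -5, -5/3, -1, -1/3, 1/3, 1, 5/3, 5

-5, -5/3, -1, -1/3, 1/3, 1, 5/3, 5


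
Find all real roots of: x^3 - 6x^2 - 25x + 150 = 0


Let p(x) = x^3 - 6x^2 - 25x + 150. By the rational root theorem (leading coefficient 1), any rational root is an integer divisor of 150: try ±1, ±2, ... in turn.
Test x = 1: value = 120 ≠ 0.
Test x = -1: value = 168 ≠ 0.
Test x = 2: value = 84 ≠ 0.
Test x = -2: value = 168 ≠ 0.
Test x = 3: value = 48 ≠ 0.
Test x = -3: value = 144 ≠ 0.
Test x = 5: value = 0 ✓, so (x - 5) is a factor.
Synthetic division by (x - 5): bring down 1; 1(5) - 6 = -1; (-1)(5) - 25 = -30; (-30)(5) + 150 = 0 → quotient x^2 - x - 30, remainder 0.
Solve the quadratic x^2 - x - 30 = 0: discriminant = (-1)^2 - 4(1)(-30) = 1 + 120 = 121.
sqrt(121) = 11, so x = (1 ± 11)/2: x = 6 or x = -5.

x = -5, x = 5, x = 6


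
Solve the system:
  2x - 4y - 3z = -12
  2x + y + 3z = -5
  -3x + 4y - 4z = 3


Using Cramer's rule. Expand each determinant along the first row.
D  = 2*[1*(-4) - 3*4] - (-4)*[2*(-4) - 3*(-3)] + (-3)*[2*4 - 1*(-3)]
  = 2*(-16) - (-4)*(1) + (-3)*(11) = -61
Dx = (-12)*[1*(-4) - 3*4] - (-4)*[(-5)*(-4) - 3*3] + (-3)*[(-5)*4 - 1*3]
  = (-12)*(-16) - (-4)*(11) + (-3)*(-23) = 305
Dy = 2*[(-5)*(-4) - 3*3] - (-12)*[2*(-4) - 3*(-3)] + (-3)*[2*3 - (-5)*(-3)]
  = 2*(11) - (-12)*(1) + (-3)*(-9) = 61
Dz = 2*[1*3 - (-5)*4] - (-4)*[2*3 - (-5)*(-3)] + (-12)*[2*4 - 1*(-3)]
  = 2*(23) - (-4)*(-9) + (-12)*(11) = -122
x = Dx/D = 305/-61 = -5, y = Dy/D = 61/-61 = -1, z = Dz/D = -122/-61 = 2
Check eq1: (2)(-5) + (-4)(-1) + (-3)(2) = -12 = -12 ✓
Check eq2: (2)(-5) + (1)(-1) + (3)(2) = -5 = -5 ✓
Check eq3: (-3)(-5) + (4)(-1) + (-4)(2) = 3 = 3 ✓

x = -5, y = -1, z = 2


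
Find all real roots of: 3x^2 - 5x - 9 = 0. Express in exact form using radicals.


Using the quadratic formula: x = (-b ± sqrt(b^2 - 4ac)) / (2a)
Here a = 3, b = -5, c = -9
Discriminant = b^2 - 4ac = (-5)^2 - 4(3)(-9) = 25 + 108 = 133
Since discriminant = 133 > 0, there are two real roots.
x = (5 ± sqrt(133)) / 6
Numerically: x ≈ 2.7554 or x ≈ -1.0888

x = (5 + sqrt(133)) / 6 or x = (5 - sqrt(133)) / 6


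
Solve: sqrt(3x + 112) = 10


Square both sides: 3x + 112 = 10^2 = 100
3x = 100 - 112 = -12
x = -4
Check: sqrt(3*(-4) + 112) = sqrt(100) = 10 ✓

x = -4


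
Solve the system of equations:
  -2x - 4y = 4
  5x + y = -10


Using Cramer's rule:
Determinant D = (-2)(1) - (5)(-4) = -2 + 20 = 18
Dx = (4)(1) - (-10)(-4) = 4 - 40 = -36
Dy = (-2)(-10) - (5)(4) = 20 - 20 = 0
x = Dx/D = -36/18 = -2
y = Dy/D = 0/18 = 0

x = -2, y = 0


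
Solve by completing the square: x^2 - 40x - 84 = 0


Start: x^2 - 40x - 84 = 0
Move constant: x^2 - 40x = 84
Half of -40 is -20, squared is 400
Add 400 to both sides: x^2 - 40x + 400 = 484
(x - 20)^2 = 484
x - 20 = ±22
x = 20 + 22 = 42 or x = 20 - 22 = -2

x = -2, x = 42


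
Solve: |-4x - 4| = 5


An absolute value equation |expr| = 5 gives two cases:
Case 1: -4x - 4 = 5
  -4x = 9, so x = -9/4
Case 2: -4x - 4 = -5
  -4x = -1, so x = 1/4

x = -9/4, x = 1/4


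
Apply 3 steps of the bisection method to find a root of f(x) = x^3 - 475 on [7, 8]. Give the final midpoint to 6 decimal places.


f(x) = x^3 - 475
f(7) = -132 < 0
f(8) = 37 > 0

Step 1: midpoint = (7.000000 + 8.000000)/2 = 7.500000
  f(7.500000) = -53.125000
  f(mid) < 0, so root is in [7.500000, 8.000000]

Step 2: midpoint = (7.500000 + 8.000000)/2 = 7.750000
  f(7.750000) = -9.515625
  f(mid) < 0, so root is in [7.750000, 8.000000]

Step 3: midpoint = (7.750000 + 8.000000)/2 = 7.875000
  f(7.875000) = 13.373047
  f(mid) > 0, so root is in [7.750000, 7.875000]

midpoint = 7.875000


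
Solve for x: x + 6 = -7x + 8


Starting with: x + 6 = -7x + 8
Move all x terms to left: (1 + 7)x = 8 - 6
Simplify: 8x = 2
Divide both sides by 8: x = 1/4

x = 1/4


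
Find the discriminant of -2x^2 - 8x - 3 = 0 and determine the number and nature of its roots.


For ax^2 + bx + c = 0, discriminant D = b^2 - 4ac
Here a = -2, b = -8, c = -3
D = (-8)^2 - 4(-2)(-3) = 64 - 24 = 40

D = 40 > 0 but not a perfect square
The equation has 2 distinct real irrational roots.

Discriminant = 40, 2 distinct real irrational roots


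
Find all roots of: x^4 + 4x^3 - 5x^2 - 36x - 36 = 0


Let p(x) = x^4 + 4x^3 - 5x^2 - 36x - 36. By the rational root theorem (leading coefficient 1), any rational root is an integer divisor of 36: try ±1, ±2, ... in turn.
Test x = 1: value = -72 ≠ 0.
Test x = -1: value = -8 ≠ 0.
Test x = 2: value = -80 ≠ 0.
Test x = -2: value = 0 ✓, so (x + 2) is a factor.
Synthetic division by (x + 2): bring down 1; 1(-2) + 4 = 2; 2(-2) - 5 = -9; (-9)(-2) - 36 = -18; (-18)(-2) - 36 = 0 → quotient x^3 + 2x^2 - 9x - 18, remainder 0.
Continue with the quotient x^3 + 2x^2 - 9x - 18 (candidates must divide 18; re-test x = -2 first in case it repeats).
Test x = -2: value = 0 ✓, so (x + 2) is a factor.
Synthetic division by (x + 2): bring down 1; 1(-2) + 2 = 0; 0(-2) - 9 = -9; (-9)(-2) - 18 = 0 → quotient x^2 - 9, remainder 0.
Solve the quadratic x^2 - 9 = 0: discriminant = 0^2 - 4(1)(-9) = 0 + 36 = 36.
sqrt(36) = 6, so x = (0 ± 6)/2: x = 3 or x = -3.
Collecting all roots found:

x = -3, x = -2 (multiplicity 2), x = 3


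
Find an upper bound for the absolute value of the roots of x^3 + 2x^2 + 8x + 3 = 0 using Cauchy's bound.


Cauchy's bound: all roots r satisfy |r| <= 1 + max(|a_i/a_n|) for i = 0,...,n-1
where a_n is the leading coefficient.

Coefficients: [1, 2, 8, 3]
Leading coefficient a_n = 1
Ratios |a_i/a_n|: 2, 8, 3
Maximum ratio: 8
Cauchy's bound: |r| <= 1 + 8 = 9

Upper bound = 9


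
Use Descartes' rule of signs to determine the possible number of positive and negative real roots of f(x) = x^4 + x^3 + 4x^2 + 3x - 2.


Descartes' rule of signs:

For positive roots, count sign changes in f(x) = x^4 + x^3 + 4x^2 + 3x - 2:
Signs of coefficients: +, +, +, +, -
Number of sign changes: 1
Possible positive real roots: 1

For negative roots, examine f(-x) = x^4 - x^3 + 4x^2 - 3x - 2:
Signs of coefficients: +, -, +, -, -
Number of sign changes: 3
Possible negative real roots: 3, 1

Positive roots: 1; Negative roots: 3 or 1


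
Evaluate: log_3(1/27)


We need the exponent such that 3^? = 1/27
3^(-3) = 1/3^3 = 1/27
Therefore log_3(1/27) = -3

-3


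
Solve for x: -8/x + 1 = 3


Subtract 1 from both sides: -8/x = 2
Multiply both sides by x: -8 = 2 * x
Divide by 2: x = -4

x = -4


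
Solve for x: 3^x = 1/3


Express both sides with the same base.
1/3 = 3^(-1)
Since the bases match: x = -1

x = -1


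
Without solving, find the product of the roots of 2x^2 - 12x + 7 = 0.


By Vieta's formulas for ax^2 + bx + c = 0:
  Sum of roots = -b/a
  Product of roots = c/a

Here a = 2, b = -12, c = 7
Sum = -(-12)/2 = 6
Product = 7/2 = 7/2

Product = 7/2


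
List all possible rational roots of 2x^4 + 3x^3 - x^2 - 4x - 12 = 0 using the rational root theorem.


Rational root theorem: possible roots are ±p/q where:
  p divides the constant term (-12): p ∈ {1, 2, 3, 4, 6, 12}
  q divides the leading coefficient (2): q ∈ {1, 2}

All possible rational roots: -12, -6, -4, -3, -2, -3/2, -1, -1/2, 1/2, 1, 3/2, 2, 3, 4, 6, 12

-12, -6, -4, -3, -2, -3/2, -1, -1/2, 1/2, 1, 3/2, 2, 3, 4, 6, 12


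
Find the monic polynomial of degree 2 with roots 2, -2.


A monic polynomial with roots 2, -2 is:
p(x) = (x - 2)(x + 2)
After multiplying by (x - 2): x - 2
After multiplying by (x + 2): x^2 - 4

x^2 - 4


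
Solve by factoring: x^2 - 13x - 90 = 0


We need two numbers that multiply to -90 and add to -13.
Those numbers are -18 and 5 (since (-18) * 5 = -90 and (-18) + 5 = -13).
So x^2 - 13x - 90 = (x - 18)(x + 5) = 0
Setting each factor to zero: x = 18 or x = -5

x = -5, x = 18


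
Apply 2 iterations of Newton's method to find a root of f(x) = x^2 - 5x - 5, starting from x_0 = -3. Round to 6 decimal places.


Newton's method: x_(n+1) = x_n - f(x_n)/f'(x_n)
f(x) = x^2 - 5x - 5
f'(x) = 2x - 5

Iteration 1:
  f(-3.000000) = 19.000000
  f'(-3.000000) = -11.000000
  x_1 = -3.000000 - (19.000000)/(-11.000000) = -1.272727

Iteration 2:
  f(-1.272727) = 2.983471
  f'(-1.272727) = -7.545455
  x_2 = -1.272727 - (2.983471)/(-7.545455) = -0.877327

x_2 = -0.877327


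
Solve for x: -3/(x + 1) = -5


Multiply both sides by (x + 1): -3 = -5(x + 1)
Distribute: -3 = -5x - 5
-5x = -3 + 5 = 2
x = -2/5

x = -2/5


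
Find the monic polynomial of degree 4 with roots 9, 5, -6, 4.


A monic polynomial with roots 9, 5, -6, 4 is:
p(x) = (x - 9)(x - 5)(x + 6)(x - 4)
After multiplying by (x - 9): x - 9
After multiplying by (x - 5): x^2 - 14x + 45
After multiplying by (x + 6): x^3 - 8x^2 - 39x + 270
After multiplying by (x - 4): x^4 - 12x^3 - 7x^2 + 426x - 1080

x^4 - 12x^3 - 7x^2 + 426x - 1080


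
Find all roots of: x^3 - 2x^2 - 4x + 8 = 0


Let p(x) = x^3 - 2x^2 - 4x + 8. By the rational root theorem (leading coefficient 1), any rational root is an integer divisor of 8: try ±1, ±2, ... in turn.
Test x = 1: value = 3 ≠ 0.
Test x = -1: value = 9 ≠ 0.
Test x = 2: value = 0 ✓, so (x - 2) is a factor.
Synthetic division by (x - 2): bring down 1; 1(2) - 2 = 0; 0(2) - 4 = -4; (-4)(2) + 8 = 0 → quotient x^2 - 4, remainder 0.
Solve the quadratic x^2 - 4 = 0: discriminant = 0^2 - 4(1)(-4) = 0 + 16 = 16.
sqrt(16) = 4, so x = (0 ± 4)/2: x = 2 or x = -2.
Collecting all roots found:

x = -2, x = 2 (multiplicity 2)


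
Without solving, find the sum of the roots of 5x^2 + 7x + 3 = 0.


By Vieta's formulas for ax^2 + bx + c = 0:
  Sum of roots = -b/a
  Product of roots = c/a

Here a = 5, b = 7, c = 3
Sum = -(7)/5 = -7/5
Product = 3/5 = 3/5

Sum = -7/5


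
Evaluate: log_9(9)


We need the exponent such that 9^? = 9
9^1 = 9
Therefore log_9(9) = 1

1


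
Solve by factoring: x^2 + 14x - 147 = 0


We need two numbers that multiply to -147 and add to 14.
Those numbers are -7 and 21 (since (-7) * 21 = -147 and (-7) + 21 = 14).
So x^2 + 14x - 147 = (x - 7)(x + 21) = 0
Setting each factor to zero: x = 7 or x = -21

x = -21, x = 7


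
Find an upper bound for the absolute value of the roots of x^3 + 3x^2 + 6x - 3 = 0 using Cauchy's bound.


Cauchy's bound: all roots r satisfy |r| <= 1 + max(|a_i/a_n|) for i = 0,...,n-1
where a_n is the leading coefficient.

Coefficients: [1, 3, 6, -3]
Leading coefficient a_n = 1
Ratios |a_i/a_n|: 3, 6, 3
Maximum ratio: 6
Cauchy's bound: |r| <= 1 + 6 = 7

Upper bound = 7


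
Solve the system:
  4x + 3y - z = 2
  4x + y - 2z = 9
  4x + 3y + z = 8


Using Cramer's rule. Expand each determinant along the first row.
D  = 4*[1*1 - (-2)*3] - 3*[4*1 - (-2)*4] + (-1)*[4*3 - 1*4]
  = 4*(7) - 3*(12) + (-1)*(8) = -16
Dx = 2*[1*1 - (-2)*3] - 3*[9*1 - (-2)*8] + (-1)*[9*3 - 1*8]
  = 2*(7) - 3*(25) + (-1)*(19) = -80
Dy = 4*[9*1 - (-2)*8] - 2*[4*1 - (-2)*4] + (-1)*[4*8 - 9*4]
  = 4*(25) - 2*(12) + (-1)*(-4) = 80
Dz = 4*[1*8 - 9*3] - 3*[4*8 - 9*4] + 2*[4*3 - 1*4]
  = 4*(-19) - 3*(-4) + 2*(8) = -48
x = Dx/D = -80/-16 = 5, y = Dy/D = 80/-16 = -5, z = Dz/D = -48/-16 = 3
Check eq1: (4)(5) + (3)(-5) + (-1)(3) = 2 = 2 ✓
Check eq2: (4)(5) + (1)(-5) + (-2)(3) = 9 = 9 ✓
Check eq3: (4)(5) + (3)(-5) + (1)(3) = 8 = 8 ✓

x = 5, y = -5, z = 3


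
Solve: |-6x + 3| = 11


An absolute value equation |expr| = 11 gives two cases:
Case 1: -6x + 3 = 11
  -6x = 8, so x = -4/3
Case 2: -6x + 3 = -11
  -6x = -14, so x = 7/3

x = -4/3, x = 7/3


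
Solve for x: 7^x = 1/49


Express both sides with the same base.
1/49 = 7^(-2)
Since the bases match: x = -2

x = -2


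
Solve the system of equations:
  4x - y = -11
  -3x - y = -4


Using Cramer's rule:
Determinant D = (4)(-1) - (-3)(-1) = -4 - 3 = -7
Dx = (-11)(-1) - (-4)(-1) = 11 - 4 = 7
Dy = (4)(-4) - (-3)(-11) = -16 - 33 = -49
x = Dx/D = 7/-7 = -1
y = Dy/D = -49/-7 = 7

x = -1, y = 7


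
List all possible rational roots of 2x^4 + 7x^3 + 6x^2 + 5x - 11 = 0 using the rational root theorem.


Rational root theorem: possible roots are ±p/q where:
  p divides the constant term (-11): p ∈ {1, 11}
  q divides the leading coefficient (2): q ∈ {1, 2}

All possible rational roots: -11, -11/2, -1, -1/2, 1/2, 1, 11/2, 11

-11, -11/2, -1, -1/2, 1/2, 1, 11/2, 11


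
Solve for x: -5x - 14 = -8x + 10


Starting with: -5x - 14 = -8x + 10
Move all x terms to left: (-5 + 8)x = 10 + 14
Simplify: 3x = 24
Divide both sides by 3: x = 8

x = 8


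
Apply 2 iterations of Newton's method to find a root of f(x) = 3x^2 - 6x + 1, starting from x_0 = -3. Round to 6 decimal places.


Newton's method: x_(n+1) = x_n - f(x_n)/f'(x_n)
f(x) = 3x^2 - 6x + 1
f'(x) = 6x - 6

Iteration 1:
  f(-3.000000) = 46.000000
  f'(-3.000000) = -24.000000
  x_1 = -3.000000 - (46.000000)/(-24.000000) = -1.083333

Iteration 2:
  f(-1.083333) = 11.020833
  f'(-1.083333) = -12.500000
  x_2 = -1.083333 - (11.020833)/(-12.500000) = -0.201667

x_2 = -0.201667


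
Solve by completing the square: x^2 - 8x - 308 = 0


Start: x^2 - 8x - 308 = 0
Move constant: x^2 - 8x = 308
Half of -8 is -4, squared is 16
Add 16 to both sides: x^2 - 8x + 16 = 324
(x - 4)^2 = 324
x - 4 = ±18
x = 4 + 18 = 22 or x = 4 - 18 = -14

x = -14, x = 22


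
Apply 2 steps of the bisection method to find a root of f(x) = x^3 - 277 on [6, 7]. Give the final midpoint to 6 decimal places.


f(x) = x^3 - 277
f(6) = -61 < 0
f(7) = 66 > 0

Step 1: midpoint = (6.000000 + 7.000000)/2 = 6.500000
  f(6.500000) = -2.375000
  f(mid) < 0, so root is in [6.500000, 7.000000]

Step 2: midpoint = (6.500000 + 7.000000)/2 = 6.750000
  f(6.750000) = 30.546875
  f(mid) > 0, so root is in [6.500000, 6.750000]

midpoint = 6.750000


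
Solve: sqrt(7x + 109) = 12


Square both sides: 7x + 109 = 12^2 = 144
7x = 144 - 109 = 35
x = 5
Check: sqrt(7*5 + 109) = sqrt(144) = 12 ✓

x = 5


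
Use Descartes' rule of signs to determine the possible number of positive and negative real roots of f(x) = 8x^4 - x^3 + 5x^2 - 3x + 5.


Descartes' rule of signs:

For positive roots, count sign changes in f(x) = 8x^4 - x^3 + 5x^2 - 3x + 5:
Signs of coefficients: +, -, +, -, +
Number of sign changes: 4
Possible positive real roots: 4, 2, 0

For negative roots, examine f(-x) = 8x^4 + x^3 + 5x^2 + 3x + 5:
Signs of coefficients: +, +, +, +, +
Number of sign changes: 0
Possible negative real roots: 0

Positive roots: 4 or 2 or 0; Negative roots: 0


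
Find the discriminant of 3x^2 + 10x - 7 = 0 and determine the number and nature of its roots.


For ax^2 + bx + c = 0, discriminant D = b^2 - 4ac
Here a = 3, b = 10, c = -7
D = (10)^2 - 4(3)(-7) = 100 + 84 = 184

D = 184 > 0 but not a perfect square
The equation has 2 distinct real irrational roots.

Discriminant = 184, 2 distinct real irrational roots


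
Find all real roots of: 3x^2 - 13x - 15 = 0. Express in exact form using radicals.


Using the quadratic formula: x = (-b ± sqrt(b^2 - 4ac)) / (2a)
Here a = 3, b = -13, c = -15
Discriminant = b^2 - 4ac = (-13)^2 - 4(3)(-15) = 169 + 180 = 349
Since discriminant = 349 > 0, there are two real roots.
x = (13 ± sqrt(349)) / 6
Numerically: x ≈ 5.2803 or x ≈ -0.9469

x = (13 + sqrt(349)) / 6 or x = (13 - sqrt(349)) / 6


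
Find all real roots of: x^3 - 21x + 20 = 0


Let p(x) = x^3 - 21x + 20. By the rational root theorem (leading coefficient 1), any rational root is an integer divisor of 20: try ±1, ±2, ... in turn.
Test x = 1: value = 0 ✓, so (x - 1) is a factor.
Synthetic division by (x - 1): bring down 1; 1(1) + 0 = 1; 1(1) - 21 = -20; (-20)(1) + 20 = 0 → quotient x^2 + x - 20, remainder 0.
Solve the quadratic x^2 + x - 20 = 0: discriminant = 1^2 - 4(1)(-20) = 1 + 80 = 81.
sqrt(81) = 9, so x = (-1 ± 9)/2: x = 4 or x = -5.

x = -5, x = 1, x = 4


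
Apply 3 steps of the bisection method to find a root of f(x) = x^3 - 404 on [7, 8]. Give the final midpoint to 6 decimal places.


f(x) = x^3 - 404
f(7) = -61 < 0
f(8) = 108 > 0

Step 1: midpoint = (7.000000 + 8.000000)/2 = 7.500000
  f(7.500000) = 17.875000
  f(mid) > 0, so root is in [7.000000, 7.500000]

Step 2: midpoint = (7.000000 + 7.500000)/2 = 7.250000
  f(7.250000) = -22.921875
  f(mid) < 0, so root is in [7.250000, 7.500000]

Step 3: midpoint = (7.250000 + 7.500000)/2 = 7.375000
  f(7.375000) = -2.869141
  f(mid) < 0, so root is in [7.375000, 7.500000]

midpoint = 7.375000


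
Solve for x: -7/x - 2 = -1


Subtract -2 from both sides: -7/x = 1
Multiply both sides by x: -7 = 1 * x
Divide by 1: x = -7

x = -7


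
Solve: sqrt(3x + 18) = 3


Square both sides: 3x + 18 = 3^2 = 9
3x = 9 - 18 = -9
x = -3
Check: sqrt(3*(-3) + 18) = sqrt(9) = 3 ✓

x = -3


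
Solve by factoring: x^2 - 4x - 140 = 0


We need two numbers that multiply to -140 and add to -4.
Those numbers are 10 and -14 (since 10 * (-14) = -140 and 10 + (-14) = -4).
So x^2 - 4x - 140 = (x + 10)(x - 14) = 0
Setting each factor to zero: x = -10 or x = 14

x = -10, x = 14


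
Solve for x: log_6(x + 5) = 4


Convert to exponential form: x + 5 = 6^4 = 1296
x = 1296 - 5 = 1291
Check: log_6(1291 + 5) = log_6(1296) = log_6(1296) = 4 ✓

x = 1291


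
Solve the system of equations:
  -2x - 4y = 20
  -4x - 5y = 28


Using Cramer's rule:
Determinant D = (-2)(-5) - (-4)(-4) = 10 - 16 = -6
Dx = (20)(-5) - (28)(-4) = -100 + 112 = 12
Dy = (-2)(28) - (-4)(20) = -56 + 80 = 24
x = Dx/D = 12/-6 = -2
y = Dy/D = 24/-6 = -4

x = -2, y = -4


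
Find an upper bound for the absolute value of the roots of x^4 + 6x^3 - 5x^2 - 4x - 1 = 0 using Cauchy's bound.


Cauchy's bound: all roots r satisfy |r| <= 1 + max(|a_i/a_n|) for i = 0,...,n-1
where a_n is the leading coefficient.

Coefficients: [1, 6, -5, -4, -1]
Leading coefficient a_n = 1
Ratios |a_i/a_n|: 6, 5, 4, 1
Maximum ratio: 6
Cauchy's bound: |r| <= 1 + 6 = 7

Upper bound = 7


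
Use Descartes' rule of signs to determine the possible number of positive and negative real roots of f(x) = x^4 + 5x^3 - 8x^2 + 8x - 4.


Descartes' rule of signs:

For positive roots, count sign changes in f(x) = x^4 + 5x^3 - 8x^2 + 8x - 4:
Signs of coefficients: +, +, -, +, -
Number of sign changes: 3
Possible positive real roots: 3, 1

For negative roots, examine f(-x) = x^4 - 5x^3 - 8x^2 - 8x - 4:
Signs of coefficients: +, -, -, -, -
Number of sign changes: 1
Possible negative real roots: 1

Positive roots: 3 or 1; Negative roots: 1


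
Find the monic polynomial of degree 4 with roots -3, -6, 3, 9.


A monic polynomial with roots -3, -6, 3, 9 is:
p(x) = (x + 3)(x + 6)(x - 3)(x - 9)
After multiplying by (x + 3): x + 3
After multiplying by (x + 6): x^2 + 9x + 18
After multiplying by (x - 3): x^3 + 6x^2 - 9x - 54
After multiplying by (x - 9): x^4 - 3x^3 - 63x^2 + 27x + 486

x^4 - 3x^3 - 63x^2 + 27x + 486


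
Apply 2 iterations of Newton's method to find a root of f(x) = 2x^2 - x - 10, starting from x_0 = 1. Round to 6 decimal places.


Newton's method: x_(n+1) = x_n - f(x_n)/f'(x_n)
f(x) = 2x^2 - x - 10
f'(x) = 4x - 1

Iteration 1:
  f(1.000000) = -9.000000
  f'(1.000000) = 3.000000
  x_1 = 1.000000 - (-9.000000)/(3.000000) = 4.000000

Iteration 2:
  f(4.000000) = 18.000000
  f'(4.000000) = 15.000000
  x_2 = 4.000000 - (18.000000)/(15.000000) = 2.800000

x_2 = 2.800000


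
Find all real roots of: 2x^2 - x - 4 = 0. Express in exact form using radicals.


Using the quadratic formula: x = (-b ± sqrt(b^2 - 4ac)) / (2a)
Here a = 2, b = -1, c = -4
Discriminant = b^2 - 4ac = (-1)^2 - 4(2)(-4) = 1 + 32 = 33
Since discriminant = 33 > 0, there are two real roots.
x = (1 ± sqrt(33)) / 4
Numerically: x ≈ 1.6861 or x ≈ -1.1861

x = (1 + sqrt(33)) / 4 or x = (1 - sqrt(33)) / 4


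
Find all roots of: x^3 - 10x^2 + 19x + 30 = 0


Let p(x) = x^3 - 10x^2 + 19x + 30. By the rational root theorem (leading coefficient 1), any rational root is an integer divisor of 30: try ±1, ±2, ... in turn.
Test x = 1: value = 40 ≠ 0.
Test x = -1: value = 0 ✓, so (x + 1) is a factor.
Synthetic division by (x + 1): bring down 1; 1(-1) - 10 = -11; (-11)(-1) + 19 = 30; 30(-1) + 30 = 0 → quotient x^2 - 11x + 30, remainder 0.
Solve the quadratic x^2 - 11x + 30 = 0: discriminant = (-11)^2 - 4(1)(30) = 121 - 120 = 1.
sqrt(1) = 1, so x = (11 ± 1)/2: x = 6 or x = 5.
Collecting all roots found:

x = -1, x = 5, x = 6


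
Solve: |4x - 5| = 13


An absolute value equation |expr| = 13 gives two cases:
Case 1: 4x - 5 = 13
  4x = 18, so x = 9/2
Case 2: 4x - 5 = -13
  4x = -8, so x = -2

x = -2, x = 9/2


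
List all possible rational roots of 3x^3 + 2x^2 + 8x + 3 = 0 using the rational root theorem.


Rational root theorem: possible roots are ±p/q where:
  p divides the constant term (3): p ∈ {1, 3}
  q divides the leading coefficient (3): q ∈ {1, 3}

All possible rational roots: -3, -1, -1/3, 1/3, 1, 3

-3, -1, -1/3, 1/3, 1, 3


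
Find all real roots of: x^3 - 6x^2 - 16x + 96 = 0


Let p(x) = x^3 - 6x^2 - 16x + 96. By the rational root theorem (leading coefficient 1), any rational root is an integer divisor of 96: try ±1, ±2, ... in turn.
Test x = 1: value = 75 ≠ 0.
Test x = -1: value = 105 ≠ 0.
Test x = 2: value = 48 ≠ 0.
Test x = -2: value = 96 ≠ 0.
Test x = 3: value = 21 ≠ 0.
Test x = -3: value = 63 ≠ 0.
Test x = 4: value = 0 ✓, so (x - 4) is a factor.
Synthetic division by (x - 4): bring down 1; 1(4) - 6 = -2; (-2)(4) - 16 = -24; (-24)(4) + 96 = 0 → quotient x^2 - 2x - 24, remainder 0.
Solve the quadratic x^2 - 2x - 24 = 0: discriminant = (-2)^2 - 4(1)(-24) = 4 + 96 = 100.
sqrt(100) = 10, so x = (2 ± 10)/2: x = 6 or x = -4.

x = -4, x = 4, x = 6


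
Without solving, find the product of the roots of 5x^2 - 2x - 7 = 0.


By Vieta's formulas for ax^2 + bx + c = 0:
  Sum of roots = -b/a
  Product of roots = c/a

Here a = 5, b = -2, c = -7
Sum = -(-2)/5 = 2/5
Product = -7/5 = -7/5

Product = -7/5


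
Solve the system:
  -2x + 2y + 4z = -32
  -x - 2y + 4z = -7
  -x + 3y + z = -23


Using Cramer's rule. Expand each determinant along the first row.
D  = (-2)*[(-2)*1 - 4*3] - 2*[(-1)*1 - 4*(-1)] + 4*[(-1)*3 - (-2)*(-1)]
  = (-2)*(-14) - 2*(3) + 4*(-5) = 2
Dx = (-32)*[(-2)*1 - 4*3] - 2*[(-7)*1 - 4*(-23)] + 4*[(-7)*3 - (-2)*(-23)]
  = (-32)*(-14) - 2*(85) + 4*(-67) = 10
Dy = (-2)*[(-7)*1 - 4*(-23)] - (-32)*[(-1)*1 - 4*(-1)] + 4*[(-1)*(-23) - (-7)*(-1)]
  = (-2)*(85) - (-32)*(3) + 4*(16) = -10
Dz = (-2)*[(-2)*(-23) - (-7)*3] - 2*[(-1)*(-23) - (-7)*(-1)] + (-32)*[(-1)*3 - (-2)*(-1)]
  = (-2)*(67) - 2*(16) + (-32)*(-5) = -6
x = Dx/D = 10/2 = 5, y = Dy/D = -10/2 = -5, z = Dz/D = -6/2 = -3
Check eq1: (-2)(5) + (2)(-5) + (4)(-3) = -32 = -32 ✓
Check eq2: (-1)(5) + (-2)(-5) + (4)(-3) = -7 = -7 ✓
Check eq3: (-1)(5) + (3)(-5) + (1)(-3) = -23 = -23 ✓

x = 5, y = -5, z = -3


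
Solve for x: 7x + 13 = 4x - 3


Starting with: 7x + 13 = 4x - 3
Move all x terms to left: (7 - 4)x = -3 - 13
Simplify: 3x = -16
Divide both sides by 3: x = -16/3

x = -16/3


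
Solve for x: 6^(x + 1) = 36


Express both sides with the same base.
36 = 6^2
Since the bases match, equate exponents: x + 1 = 2
So x = 2 - (1) = 1

x = 1


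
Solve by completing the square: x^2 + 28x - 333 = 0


Start: x^2 + 28x - 333 = 0
Move constant: x^2 + 28x = 333
Half of 28 is 14, squared is 196
Add 196 to both sides: x^2 + 28x + 196 = 529
(x + 14)^2 = 529
x + 14 = ±23
x = -14 + 23 = 9 or x = -14 - 23 = -37

x = -37, x = 9


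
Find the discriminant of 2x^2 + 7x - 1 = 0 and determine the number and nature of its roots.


For ax^2 + bx + c = 0, discriminant D = b^2 - 4ac
Here a = 2, b = 7, c = -1
D = (7)^2 - 4(2)(-1) = 49 + 8 = 57

D = 57 > 0 but not a perfect square
The equation has 2 distinct real irrational roots.

Discriminant = 57, 2 distinct real irrational roots


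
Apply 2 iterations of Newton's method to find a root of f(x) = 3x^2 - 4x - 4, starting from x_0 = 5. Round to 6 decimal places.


Newton's method: x_(n+1) = x_n - f(x_n)/f'(x_n)
f(x) = 3x^2 - 4x - 4
f'(x) = 6x - 4

Iteration 1:
  f(5.000000) = 51.000000
  f'(5.000000) = 26.000000
  x_1 = 5.000000 - (51.000000)/(26.000000) = 3.038462

Iteration 2:
  f(3.038462) = 11.542899
  f'(3.038462) = 14.230769
  x_2 = 3.038462 - (11.542899)/(14.230769) = 2.227339

x_2 = 2.227339


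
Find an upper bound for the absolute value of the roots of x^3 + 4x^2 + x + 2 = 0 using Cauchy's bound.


Cauchy's bound: all roots r satisfy |r| <= 1 + max(|a_i/a_n|) for i = 0,...,n-1
where a_n is the leading coefficient.

Coefficients: [1, 4, 1, 2]
Leading coefficient a_n = 1
Ratios |a_i/a_n|: 4, 1, 2
Maximum ratio: 4
Cauchy's bound: |r| <= 1 + 4 = 5

Upper bound = 5


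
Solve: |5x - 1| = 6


An absolute value equation |expr| = 6 gives two cases:
Case 1: 5x - 1 = 6
  5x = 7, so x = 7/5
Case 2: 5x - 1 = -6
  5x = -5, so x = -1

x = -1, x = 7/5


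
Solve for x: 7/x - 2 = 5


Subtract -2 from both sides: 7/x = 7
Multiply both sides by x: 7 = 7 * x
Divide by 7: x = 1

x = 1


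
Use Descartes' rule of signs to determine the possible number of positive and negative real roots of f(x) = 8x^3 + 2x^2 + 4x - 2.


Descartes' rule of signs:

For positive roots, count sign changes in f(x) = 8x^3 + 2x^2 + 4x - 2:
Signs of coefficients: +, +, +, -
Number of sign changes: 1
Possible positive real roots: 1

For negative roots, examine f(-x) = -8x^3 + 2x^2 - 4x - 2:
Signs of coefficients: -, +, -, -
Number of sign changes: 2
Possible negative real roots: 2, 0

Positive roots: 1; Negative roots: 2 or 0


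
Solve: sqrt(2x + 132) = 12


Square both sides: 2x + 132 = 12^2 = 144
2x = 144 - 132 = 12
x = 6
Check: sqrt(2*6 + 132) = sqrt(144) = 12 ✓

x = 6


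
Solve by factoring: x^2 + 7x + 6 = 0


We need two numbers that multiply to 6 and add to 7.
Those numbers are 1 and 6 (since 1 * 6 = 6 and 1 + 6 = 7).
So x^2 + 7x + 6 = (x + 1)(x + 6) = 0
Setting each factor to zero: x = -1 or x = -6

x = -6, x = -1


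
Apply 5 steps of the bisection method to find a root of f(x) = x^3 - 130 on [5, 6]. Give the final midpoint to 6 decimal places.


f(x) = x^3 - 130
f(5) = -5 < 0
f(6) = 86 > 0

Step 1: midpoint = (5.000000 + 6.000000)/2 = 5.500000
  f(5.500000) = 36.375000
  f(mid) > 0, so root is in [5.000000, 5.500000]

Step 2: midpoint = (5.000000 + 5.500000)/2 = 5.250000
  f(5.250000) = 14.703125
  f(mid) > 0, so root is in [5.000000, 5.250000]

Step 3: midpoint = (5.000000 + 5.250000)/2 = 5.125000
  f(5.125000) = 4.611328
  f(mid) > 0, so root is in [5.000000, 5.125000]

Step 4: midpoint = (5.000000 + 5.125000)/2 = 5.062500
  f(5.062500) = -0.253662
  f(mid) < 0, so root is in [5.062500, 5.125000]

Step 5: midpoint = (5.062500 + 5.125000)/2 = 5.093750
  f(5.093750) = 2.163910
  f(mid) > 0, so root is in [5.062500, 5.093750]

midpoint = 5.093750


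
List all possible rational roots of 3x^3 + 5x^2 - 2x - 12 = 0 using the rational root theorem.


Rational root theorem: possible roots are ±p/q where:
  p divides the constant term (-12): p ∈ {1, 2, 3, 4, 6, 12}
  q divides the leading coefficient (3): q ∈ {1, 3}

All possible rational roots: -12, -6, -4, -3, -2, -4/3, -1, -2/3, -1/3, 1/3, 2/3, 1, 4/3, 2, 3, 4, 6, 12

-12, -6, -4, -3, -2, -4/3, -1, -2/3, -1/3, 1/3, 2/3, 1, 4/3, 2, 3, 4, 6, 12


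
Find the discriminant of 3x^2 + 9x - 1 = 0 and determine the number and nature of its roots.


For ax^2 + bx + c = 0, discriminant D = b^2 - 4ac
Here a = 3, b = 9, c = -1
D = (9)^2 - 4(3)(-1) = 81 + 12 = 93

D = 93 > 0 but not a perfect square
The equation has 2 distinct real irrational roots.

Discriminant = 93, 2 distinct real irrational roots


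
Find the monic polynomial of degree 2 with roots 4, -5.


A monic polynomial with roots 4, -5 is:
p(x) = (x - 4)(x + 5)
After multiplying by (x - 4): x - 4
After multiplying by (x + 5): x^2 + x - 20

x^2 + x - 20


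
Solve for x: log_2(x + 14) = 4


Convert to exponential form: x + 14 = 2^4 = 16
x = 16 - 14 = 2
Check: log_2(2 + 14) = log_2(16) = log_2(16) = 4 ✓

x = 2


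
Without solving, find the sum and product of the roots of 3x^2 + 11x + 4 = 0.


By Vieta's formulas for ax^2 + bx + c = 0:
  Sum of roots = -b/a
  Product of roots = c/a

Here a = 3, b = 11, c = 4
Sum = -(11)/3 = -11/3
Product = 4/3 = 4/3

Sum = -11/3, Product = 4/3


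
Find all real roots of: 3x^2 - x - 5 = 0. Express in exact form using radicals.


Using the quadratic formula: x = (-b ± sqrt(b^2 - 4ac)) / (2a)
Here a = 3, b = -1, c = -5
Discriminant = b^2 - 4ac = (-1)^2 - 4(3)(-5) = 1 + 60 = 61
Since discriminant = 61 > 0, there are two real roots.
x = (1 ± sqrt(61)) / 6
Numerically: x ≈ 1.4684 or x ≈ -1.1350

x = (1 + sqrt(61)) / 6 or x = (1 - sqrt(61)) / 6


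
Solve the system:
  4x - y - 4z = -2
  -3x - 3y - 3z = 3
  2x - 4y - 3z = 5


Using Cramer's rule. Expand each determinant along the first row.
D  = 4*[(-3)*(-3) - (-3)*(-4)] - (-1)*[(-3)*(-3) - (-3)*2] + (-4)*[(-3)*(-4) - (-3)*2]
  = 4*(-3) - (-1)*(15) + (-4)*(18) = -69
Dx = (-2)*[(-3)*(-3) - (-3)*(-4)] - (-1)*[3*(-3) - (-3)*5] + (-4)*[3*(-4) - (-3)*5]
  = (-2)*(-3) - (-1)*(6) + (-4)*(3) = 0
Dy = 4*[3*(-3) - (-3)*5] - (-2)*[(-3)*(-3) - (-3)*2] + (-4)*[(-3)*5 - 3*2]
  = 4*(6) - (-2)*(15) + (-4)*(-21) = 138
Dz = 4*[(-3)*5 - 3*(-4)] - (-1)*[(-3)*5 - 3*2] + (-2)*[(-3)*(-4) - (-3)*2]
  = 4*(-3) - (-1)*(-21) + (-2)*(18) = -69
x = Dx/D = 0/-69 = 0, y = Dy/D = 138/-69 = -2, z = Dz/D = -69/-69 = 1
Check eq1: (4)(0) + (-1)(-2) + (-4)(1) = -2 = -2 ✓
Check eq2: (-3)(0) + (-3)(-2) + (-3)(1) = 3 = 3 ✓
Check eq3: (2)(0) + (-4)(-2) + (-3)(1) = 5 = 5 ✓

x = 0, y = -2, z = 1


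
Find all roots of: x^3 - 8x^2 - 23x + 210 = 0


Let p(x) = x^3 - 8x^2 - 23x + 210. By the rational root theorem (leading coefficient 1), any rational root is an integer divisor of 210: try ±1, ±2, ... in turn.
Test x = 1: value = 180 ≠ 0.
Test x = -1: value = 224 ≠ 0.
Test x = 2: value = 140 ≠ 0.
Test x = -2: value = 216 ≠ 0.
Test x = 3: value = 96 ≠ 0.
Test x = -3: value = 180 ≠ 0.
Test x = 5: value = 20 ≠ 0.
Test x = -5: value = 0 ✓, so (x + 5) is a factor.
Synthetic division by (x + 5): bring down 1; 1(-5) - 8 = -13; (-13)(-5) - 23 = 42; 42(-5) + 210 = 0 → quotient x^2 - 13x + 42, remainder 0.
Solve the quadratic x^2 - 13x + 42 = 0: discriminant = (-13)^2 - 4(1)(42) = 169 - 168 = 1.
sqrt(1) = 1, so x = (13 ± 1)/2: x = 7 or x = 6.
Collecting all roots found:

x = -5, x = 6, x = 7
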